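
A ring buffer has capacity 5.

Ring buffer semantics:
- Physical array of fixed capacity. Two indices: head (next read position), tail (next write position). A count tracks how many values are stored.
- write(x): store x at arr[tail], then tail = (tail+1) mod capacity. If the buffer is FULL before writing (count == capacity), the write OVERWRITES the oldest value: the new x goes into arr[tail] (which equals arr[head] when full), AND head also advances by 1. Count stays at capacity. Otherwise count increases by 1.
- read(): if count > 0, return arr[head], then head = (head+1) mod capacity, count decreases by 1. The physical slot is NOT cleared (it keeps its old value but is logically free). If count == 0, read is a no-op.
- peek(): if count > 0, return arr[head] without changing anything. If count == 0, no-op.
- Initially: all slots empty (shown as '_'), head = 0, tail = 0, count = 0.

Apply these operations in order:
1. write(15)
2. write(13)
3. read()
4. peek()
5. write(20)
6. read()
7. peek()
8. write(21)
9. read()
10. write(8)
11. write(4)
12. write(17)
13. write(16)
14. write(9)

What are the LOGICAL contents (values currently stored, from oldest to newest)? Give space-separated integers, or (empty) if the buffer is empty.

After op 1 (write(15)): arr=[15 _ _ _ _] head=0 tail=1 count=1
After op 2 (write(13)): arr=[15 13 _ _ _] head=0 tail=2 count=2
After op 3 (read()): arr=[15 13 _ _ _] head=1 tail=2 count=1
After op 4 (peek()): arr=[15 13 _ _ _] head=1 tail=2 count=1
After op 5 (write(20)): arr=[15 13 20 _ _] head=1 tail=3 count=2
After op 6 (read()): arr=[15 13 20 _ _] head=2 tail=3 count=1
After op 7 (peek()): arr=[15 13 20 _ _] head=2 tail=3 count=1
After op 8 (write(21)): arr=[15 13 20 21 _] head=2 tail=4 count=2
After op 9 (read()): arr=[15 13 20 21 _] head=3 tail=4 count=1
After op 10 (write(8)): arr=[15 13 20 21 8] head=3 tail=0 count=2
After op 11 (write(4)): arr=[4 13 20 21 8] head=3 tail=1 count=3
After op 12 (write(17)): arr=[4 17 20 21 8] head=3 tail=2 count=4
After op 13 (write(16)): arr=[4 17 16 21 8] head=3 tail=3 count=5
After op 14 (write(9)): arr=[4 17 16 9 8] head=4 tail=4 count=5

Answer: 8 4 17 16 9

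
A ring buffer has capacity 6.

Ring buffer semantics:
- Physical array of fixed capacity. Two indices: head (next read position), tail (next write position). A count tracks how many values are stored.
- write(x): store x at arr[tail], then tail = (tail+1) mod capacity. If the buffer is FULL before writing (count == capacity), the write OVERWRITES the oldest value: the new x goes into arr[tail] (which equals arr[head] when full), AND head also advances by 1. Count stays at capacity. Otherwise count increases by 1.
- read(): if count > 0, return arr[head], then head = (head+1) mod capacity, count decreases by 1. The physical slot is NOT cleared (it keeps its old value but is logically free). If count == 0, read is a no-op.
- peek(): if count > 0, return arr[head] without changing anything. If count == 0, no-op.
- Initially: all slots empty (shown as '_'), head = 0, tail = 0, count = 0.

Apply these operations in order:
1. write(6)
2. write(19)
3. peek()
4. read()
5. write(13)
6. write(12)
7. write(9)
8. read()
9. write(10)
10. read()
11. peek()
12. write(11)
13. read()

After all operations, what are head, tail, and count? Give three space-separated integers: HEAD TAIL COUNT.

Answer: 4 1 3

Derivation:
After op 1 (write(6)): arr=[6 _ _ _ _ _] head=0 tail=1 count=1
After op 2 (write(19)): arr=[6 19 _ _ _ _] head=0 tail=2 count=2
After op 3 (peek()): arr=[6 19 _ _ _ _] head=0 tail=2 count=2
After op 4 (read()): arr=[6 19 _ _ _ _] head=1 tail=2 count=1
After op 5 (write(13)): arr=[6 19 13 _ _ _] head=1 tail=3 count=2
After op 6 (write(12)): arr=[6 19 13 12 _ _] head=1 tail=4 count=3
After op 7 (write(9)): arr=[6 19 13 12 9 _] head=1 tail=5 count=4
After op 8 (read()): arr=[6 19 13 12 9 _] head=2 tail=5 count=3
After op 9 (write(10)): arr=[6 19 13 12 9 10] head=2 tail=0 count=4
After op 10 (read()): arr=[6 19 13 12 9 10] head=3 tail=0 count=3
After op 11 (peek()): arr=[6 19 13 12 9 10] head=3 tail=0 count=3
After op 12 (write(11)): arr=[11 19 13 12 9 10] head=3 tail=1 count=4
After op 13 (read()): arr=[11 19 13 12 9 10] head=4 tail=1 count=3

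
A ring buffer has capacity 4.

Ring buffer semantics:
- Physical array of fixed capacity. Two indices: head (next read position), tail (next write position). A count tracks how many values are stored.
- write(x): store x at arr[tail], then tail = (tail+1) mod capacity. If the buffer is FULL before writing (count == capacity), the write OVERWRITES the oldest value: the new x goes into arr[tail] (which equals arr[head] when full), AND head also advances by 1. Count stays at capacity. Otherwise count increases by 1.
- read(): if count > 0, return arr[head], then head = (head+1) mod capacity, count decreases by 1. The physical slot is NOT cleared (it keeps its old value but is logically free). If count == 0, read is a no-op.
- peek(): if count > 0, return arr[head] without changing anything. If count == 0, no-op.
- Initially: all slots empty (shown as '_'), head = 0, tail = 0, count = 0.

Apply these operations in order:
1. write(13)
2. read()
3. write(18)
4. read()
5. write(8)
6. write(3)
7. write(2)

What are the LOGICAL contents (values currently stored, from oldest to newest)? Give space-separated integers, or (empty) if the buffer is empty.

Answer: 8 3 2

Derivation:
After op 1 (write(13)): arr=[13 _ _ _] head=0 tail=1 count=1
After op 2 (read()): arr=[13 _ _ _] head=1 tail=1 count=0
After op 3 (write(18)): arr=[13 18 _ _] head=1 tail=2 count=1
After op 4 (read()): arr=[13 18 _ _] head=2 tail=2 count=0
After op 5 (write(8)): arr=[13 18 8 _] head=2 tail=3 count=1
After op 6 (write(3)): arr=[13 18 8 3] head=2 tail=0 count=2
After op 7 (write(2)): arr=[2 18 8 3] head=2 tail=1 count=3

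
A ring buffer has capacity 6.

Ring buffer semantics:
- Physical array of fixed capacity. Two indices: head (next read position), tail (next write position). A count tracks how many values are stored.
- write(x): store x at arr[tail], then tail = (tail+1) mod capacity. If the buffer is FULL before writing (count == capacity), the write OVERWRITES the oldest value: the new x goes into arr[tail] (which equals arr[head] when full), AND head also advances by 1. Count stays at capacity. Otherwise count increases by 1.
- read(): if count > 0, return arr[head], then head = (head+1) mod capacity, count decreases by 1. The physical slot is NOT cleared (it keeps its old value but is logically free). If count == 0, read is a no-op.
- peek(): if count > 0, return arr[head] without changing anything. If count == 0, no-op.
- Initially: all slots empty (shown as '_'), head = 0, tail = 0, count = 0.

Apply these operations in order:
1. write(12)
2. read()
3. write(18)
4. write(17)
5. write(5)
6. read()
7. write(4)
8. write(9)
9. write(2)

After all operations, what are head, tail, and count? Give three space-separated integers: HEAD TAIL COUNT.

Answer: 2 1 5

Derivation:
After op 1 (write(12)): arr=[12 _ _ _ _ _] head=0 tail=1 count=1
After op 2 (read()): arr=[12 _ _ _ _ _] head=1 tail=1 count=0
After op 3 (write(18)): arr=[12 18 _ _ _ _] head=1 tail=2 count=1
After op 4 (write(17)): arr=[12 18 17 _ _ _] head=1 tail=3 count=2
After op 5 (write(5)): arr=[12 18 17 5 _ _] head=1 tail=4 count=3
After op 6 (read()): arr=[12 18 17 5 _ _] head=2 tail=4 count=2
After op 7 (write(4)): arr=[12 18 17 5 4 _] head=2 tail=5 count=3
After op 8 (write(9)): arr=[12 18 17 5 4 9] head=2 tail=0 count=4
After op 9 (write(2)): arr=[2 18 17 5 4 9] head=2 tail=1 count=5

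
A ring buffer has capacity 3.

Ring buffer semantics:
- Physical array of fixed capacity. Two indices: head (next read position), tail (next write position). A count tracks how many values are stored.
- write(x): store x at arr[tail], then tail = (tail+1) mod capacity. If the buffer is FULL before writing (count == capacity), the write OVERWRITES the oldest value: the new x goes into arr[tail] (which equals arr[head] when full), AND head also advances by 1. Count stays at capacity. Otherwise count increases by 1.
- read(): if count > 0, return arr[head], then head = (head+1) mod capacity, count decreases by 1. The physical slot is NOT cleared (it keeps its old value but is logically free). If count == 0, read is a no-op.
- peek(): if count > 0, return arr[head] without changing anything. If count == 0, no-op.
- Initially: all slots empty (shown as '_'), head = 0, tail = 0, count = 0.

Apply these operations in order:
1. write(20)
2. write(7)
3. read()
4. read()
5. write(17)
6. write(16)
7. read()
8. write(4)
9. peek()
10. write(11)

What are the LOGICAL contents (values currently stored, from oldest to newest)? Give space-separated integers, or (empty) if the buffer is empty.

Answer: 16 4 11

Derivation:
After op 1 (write(20)): arr=[20 _ _] head=0 tail=1 count=1
After op 2 (write(7)): arr=[20 7 _] head=0 tail=2 count=2
After op 3 (read()): arr=[20 7 _] head=1 tail=2 count=1
After op 4 (read()): arr=[20 7 _] head=2 tail=2 count=0
After op 5 (write(17)): arr=[20 7 17] head=2 tail=0 count=1
After op 6 (write(16)): arr=[16 7 17] head=2 tail=1 count=2
After op 7 (read()): arr=[16 7 17] head=0 tail=1 count=1
After op 8 (write(4)): arr=[16 4 17] head=0 tail=2 count=2
After op 9 (peek()): arr=[16 4 17] head=0 tail=2 count=2
After op 10 (write(11)): arr=[16 4 11] head=0 tail=0 count=3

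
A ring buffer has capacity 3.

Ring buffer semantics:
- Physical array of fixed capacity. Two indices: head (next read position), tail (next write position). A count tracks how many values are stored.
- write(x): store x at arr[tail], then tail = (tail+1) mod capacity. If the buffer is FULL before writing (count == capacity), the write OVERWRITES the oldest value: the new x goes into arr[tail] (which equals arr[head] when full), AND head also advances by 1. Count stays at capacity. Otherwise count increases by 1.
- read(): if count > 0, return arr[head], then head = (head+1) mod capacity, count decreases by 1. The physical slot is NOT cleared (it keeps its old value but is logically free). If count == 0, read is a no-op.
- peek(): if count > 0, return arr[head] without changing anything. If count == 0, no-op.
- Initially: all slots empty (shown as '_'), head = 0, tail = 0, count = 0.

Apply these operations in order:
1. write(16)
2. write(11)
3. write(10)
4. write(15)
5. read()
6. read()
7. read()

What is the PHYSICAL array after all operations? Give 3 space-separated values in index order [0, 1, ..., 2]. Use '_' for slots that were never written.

After op 1 (write(16)): arr=[16 _ _] head=0 tail=1 count=1
After op 2 (write(11)): arr=[16 11 _] head=0 tail=2 count=2
After op 3 (write(10)): arr=[16 11 10] head=0 tail=0 count=3
After op 4 (write(15)): arr=[15 11 10] head=1 tail=1 count=3
After op 5 (read()): arr=[15 11 10] head=2 tail=1 count=2
After op 6 (read()): arr=[15 11 10] head=0 tail=1 count=1
After op 7 (read()): arr=[15 11 10] head=1 tail=1 count=0

Answer: 15 11 10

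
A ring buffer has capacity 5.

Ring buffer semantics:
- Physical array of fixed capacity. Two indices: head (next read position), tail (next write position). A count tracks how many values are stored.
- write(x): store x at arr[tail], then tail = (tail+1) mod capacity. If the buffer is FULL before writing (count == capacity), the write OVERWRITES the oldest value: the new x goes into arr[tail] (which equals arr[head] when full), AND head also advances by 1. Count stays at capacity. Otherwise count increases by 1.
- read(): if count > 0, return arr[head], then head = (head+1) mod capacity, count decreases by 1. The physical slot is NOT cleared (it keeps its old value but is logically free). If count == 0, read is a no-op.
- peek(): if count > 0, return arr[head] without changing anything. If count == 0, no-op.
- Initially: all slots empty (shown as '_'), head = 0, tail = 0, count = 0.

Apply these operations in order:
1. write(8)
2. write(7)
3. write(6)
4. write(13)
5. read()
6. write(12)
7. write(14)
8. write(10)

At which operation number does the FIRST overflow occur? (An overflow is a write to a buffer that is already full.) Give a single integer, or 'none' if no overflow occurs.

Answer: 8

Derivation:
After op 1 (write(8)): arr=[8 _ _ _ _] head=0 tail=1 count=1
After op 2 (write(7)): arr=[8 7 _ _ _] head=0 tail=2 count=2
After op 3 (write(6)): arr=[8 7 6 _ _] head=0 tail=3 count=3
After op 4 (write(13)): arr=[8 7 6 13 _] head=0 tail=4 count=4
After op 5 (read()): arr=[8 7 6 13 _] head=1 tail=4 count=3
After op 6 (write(12)): arr=[8 7 6 13 12] head=1 tail=0 count=4
After op 7 (write(14)): arr=[14 7 6 13 12] head=1 tail=1 count=5
After op 8 (write(10)): arr=[14 10 6 13 12] head=2 tail=2 count=5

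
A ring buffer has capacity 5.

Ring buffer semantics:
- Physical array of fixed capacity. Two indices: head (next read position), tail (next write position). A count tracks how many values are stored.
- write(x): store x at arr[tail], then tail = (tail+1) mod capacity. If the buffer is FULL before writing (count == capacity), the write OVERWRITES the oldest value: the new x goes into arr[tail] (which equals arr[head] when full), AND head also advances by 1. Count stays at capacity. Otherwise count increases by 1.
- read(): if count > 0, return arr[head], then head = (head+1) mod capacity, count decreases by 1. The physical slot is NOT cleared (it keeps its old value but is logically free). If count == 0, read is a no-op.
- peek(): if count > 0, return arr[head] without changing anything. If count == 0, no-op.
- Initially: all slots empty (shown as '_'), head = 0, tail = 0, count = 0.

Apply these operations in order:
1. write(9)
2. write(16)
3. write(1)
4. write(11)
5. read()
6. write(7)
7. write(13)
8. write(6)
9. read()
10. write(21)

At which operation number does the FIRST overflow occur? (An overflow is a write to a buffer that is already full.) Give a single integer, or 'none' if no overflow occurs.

After op 1 (write(9)): arr=[9 _ _ _ _] head=0 tail=1 count=1
After op 2 (write(16)): arr=[9 16 _ _ _] head=0 tail=2 count=2
After op 3 (write(1)): arr=[9 16 1 _ _] head=0 tail=3 count=3
After op 4 (write(11)): arr=[9 16 1 11 _] head=0 tail=4 count=4
After op 5 (read()): arr=[9 16 1 11 _] head=1 tail=4 count=3
After op 6 (write(7)): arr=[9 16 1 11 7] head=1 tail=0 count=4
After op 7 (write(13)): arr=[13 16 1 11 7] head=1 tail=1 count=5
After op 8 (write(6)): arr=[13 6 1 11 7] head=2 tail=2 count=5
After op 9 (read()): arr=[13 6 1 11 7] head=3 tail=2 count=4
After op 10 (write(21)): arr=[13 6 21 11 7] head=3 tail=3 count=5

Answer: 8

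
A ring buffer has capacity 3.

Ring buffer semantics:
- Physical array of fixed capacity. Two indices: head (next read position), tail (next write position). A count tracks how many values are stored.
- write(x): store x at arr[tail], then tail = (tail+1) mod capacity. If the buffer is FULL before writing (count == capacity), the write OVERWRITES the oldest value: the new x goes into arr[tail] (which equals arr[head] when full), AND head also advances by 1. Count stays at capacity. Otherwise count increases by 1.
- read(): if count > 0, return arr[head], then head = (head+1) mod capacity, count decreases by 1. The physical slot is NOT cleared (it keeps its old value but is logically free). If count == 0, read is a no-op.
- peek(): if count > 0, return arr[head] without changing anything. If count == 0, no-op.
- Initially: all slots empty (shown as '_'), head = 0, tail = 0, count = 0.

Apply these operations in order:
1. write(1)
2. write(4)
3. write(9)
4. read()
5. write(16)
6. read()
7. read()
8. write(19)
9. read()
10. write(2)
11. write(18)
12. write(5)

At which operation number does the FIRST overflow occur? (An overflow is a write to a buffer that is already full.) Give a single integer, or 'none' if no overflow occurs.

Answer: 12

Derivation:
After op 1 (write(1)): arr=[1 _ _] head=0 tail=1 count=1
After op 2 (write(4)): arr=[1 4 _] head=0 tail=2 count=2
After op 3 (write(9)): arr=[1 4 9] head=0 tail=0 count=3
After op 4 (read()): arr=[1 4 9] head=1 tail=0 count=2
After op 5 (write(16)): arr=[16 4 9] head=1 tail=1 count=3
After op 6 (read()): arr=[16 4 9] head=2 tail=1 count=2
After op 7 (read()): arr=[16 4 9] head=0 tail=1 count=1
After op 8 (write(19)): arr=[16 19 9] head=0 tail=2 count=2
After op 9 (read()): arr=[16 19 9] head=1 tail=2 count=1
After op 10 (write(2)): arr=[16 19 2] head=1 tail=0 count=2
After op 11 (write(18)): arr=[18 19 2] head=1 tail=1 count=3
After op 12 (write(5)): arr=[18 5 2] head=2 tail=2 count=3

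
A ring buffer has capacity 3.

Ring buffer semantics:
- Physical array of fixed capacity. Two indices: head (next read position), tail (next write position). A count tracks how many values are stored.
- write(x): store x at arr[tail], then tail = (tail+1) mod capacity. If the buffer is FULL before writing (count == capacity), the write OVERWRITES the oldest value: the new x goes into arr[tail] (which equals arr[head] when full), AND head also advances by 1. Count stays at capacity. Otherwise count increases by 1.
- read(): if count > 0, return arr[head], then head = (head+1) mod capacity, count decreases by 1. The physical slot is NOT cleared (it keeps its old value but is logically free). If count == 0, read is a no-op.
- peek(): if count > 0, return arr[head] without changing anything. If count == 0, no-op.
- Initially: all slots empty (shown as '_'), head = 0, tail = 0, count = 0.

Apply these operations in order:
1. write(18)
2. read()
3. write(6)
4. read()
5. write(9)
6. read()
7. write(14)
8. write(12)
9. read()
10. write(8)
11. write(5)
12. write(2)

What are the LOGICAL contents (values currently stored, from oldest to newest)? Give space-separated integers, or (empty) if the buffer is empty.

After op 1 (write(18)): arr=[18 _ _] head=0 tail=1 count=1
After op 2 (read()): arr=[18 _ _] head=1 tail=1 count=0
After op 3 (write(6)): arr=[18 6 _] head=1 tail=2 count=1
After op 4 (read()): arr=[18 6 _] head=2 tail=2 count=0
After op 5 (write(9)): arr=[18 6 9] head=2 tail=0 count=1
After op 6 (read()): arr=[18 6 9] head=0 tail=0 count=0
After op 7 (write(14)): arr=[14 6 9] head=0 tail=1 count=1
After op 8 (write(12)): arr=[14 12 9] head=0 tail=2 count=2
After op 9 (read()): arr=[14 12 9] head=1 tail=2 count=1
After op 10 (write(8)): arr=[14 12 8] head=1 tail=0 count=2
After op 11 (write(5)): arr=[5 12 8] head=1 tail=1 count=3
After op 12 (write(2)): arr=[5 2 8] head=2 tail=2 count=3

Answer: 8 5 2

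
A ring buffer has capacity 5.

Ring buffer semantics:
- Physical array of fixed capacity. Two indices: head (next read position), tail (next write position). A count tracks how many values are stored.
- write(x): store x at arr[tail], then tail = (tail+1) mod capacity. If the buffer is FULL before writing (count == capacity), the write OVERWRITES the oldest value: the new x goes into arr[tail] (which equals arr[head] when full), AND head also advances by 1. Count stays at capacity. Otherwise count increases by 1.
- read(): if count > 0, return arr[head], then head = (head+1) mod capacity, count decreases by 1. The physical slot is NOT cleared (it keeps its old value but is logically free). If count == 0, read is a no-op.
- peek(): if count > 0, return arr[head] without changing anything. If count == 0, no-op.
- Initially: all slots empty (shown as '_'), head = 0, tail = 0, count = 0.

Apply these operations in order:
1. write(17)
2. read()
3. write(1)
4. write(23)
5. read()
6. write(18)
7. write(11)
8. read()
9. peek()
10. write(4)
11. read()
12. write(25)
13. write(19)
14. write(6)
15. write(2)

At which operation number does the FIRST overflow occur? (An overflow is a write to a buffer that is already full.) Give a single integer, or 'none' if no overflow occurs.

After op 1 (write(17)): arr=[17 _ _ _ _] head=0 tail=1 count=1
After op 2 (read()): arr=[17 _ _ _ _] head=1 tail=1 count=0
After op 3 (write(1)): arr=[17 1 _ _ _] head=1 tail=2 count=1
After op 4 (write(23)): arr=[17 1 23 _ _] head=1 tail=3 count=2
After op 5 (read()): arr=[17 1 23 _ _] head=2 tail=3 count=1
After op 6 (write(18)): arr=[17 1 23 18 _] head=2 tail=4 count=2
After op 7 (write(11)): arr=[17 1 23 18 11] head=2 tail=0 count=3
After op 8 (read()): arr=[17 1 23 18 11] head=3 tail=0 count=2
After op 9 (peek()): arr=[17 1 23 18 11] head=3 tail=0 count=2
After op 10 (write(4)): arr=[4 1 23 18 11] head=3 tail=1 count=3
After op 11 (read()): arr=[4 1 23 18 11] head=4 tail=1 count=2
After op 12 (write(25)): arr=[4 25 23 18 11] head=4 tail=2 count=3
After op 13 (write(19)): arr=[4 25 19 18 11] head=4 tail=3 count=4
After op 14 (write(6)): arr=[4 25 19 6 11] head=4 tail=4 count=5
After op 15 (write(2)): arr=[4 25 19 6 2] head=0 tail=0 count=5

Answer: 15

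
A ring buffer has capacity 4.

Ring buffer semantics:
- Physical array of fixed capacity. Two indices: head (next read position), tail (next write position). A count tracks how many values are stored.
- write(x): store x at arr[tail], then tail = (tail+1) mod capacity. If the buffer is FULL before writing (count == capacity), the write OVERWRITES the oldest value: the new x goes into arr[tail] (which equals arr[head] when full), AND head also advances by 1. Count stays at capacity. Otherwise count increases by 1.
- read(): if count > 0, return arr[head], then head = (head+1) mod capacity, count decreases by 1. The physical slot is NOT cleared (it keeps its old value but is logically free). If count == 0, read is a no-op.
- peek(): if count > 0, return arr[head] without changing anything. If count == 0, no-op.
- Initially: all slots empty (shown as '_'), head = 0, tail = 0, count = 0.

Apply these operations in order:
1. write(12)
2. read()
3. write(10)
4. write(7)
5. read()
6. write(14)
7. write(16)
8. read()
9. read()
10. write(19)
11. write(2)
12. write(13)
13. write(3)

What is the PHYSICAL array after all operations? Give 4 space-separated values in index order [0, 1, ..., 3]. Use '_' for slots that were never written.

After op 1 (write(12)): arr=[12 _ _ _] head=0 tail=1 count=1
After op 2 (read()): arr=[12 _ _ _] head=1 tail=1 count=0
After op 3 (write(10)): arr=[12 10 _ _] head=1 tail=2 count=1
After op 4 (write(7)): arr=[12 10 7 _] head=1 tail=3 count=2
After op 5 (read()): arr=[12 10 7 _] head=2 tail=3 count=1
After op 6 (write(14)): arr=[12 10 7 14] head=2 tail=0 count=2
After op 7 (write(16)): arr=[16 10 7 14] head=2 tail=1 count=3
After op 8 (read()): arr=[16 10 7 14] head=3 tail=1 count=2
After op 9 (read()): arr=[16 10 7 14] head=0 tail=1 count=1
After op 10 (write(19)): arr=[16 19 7 14] head=0 tail=2 count=2
After op 11 (write(2)): arr=[16 19 2 14] head=0 tail=3 count=3
After op 12 (write(13)): arr=[16 19 2 13] head=0 tail=0 count=4
After op 13 (write(3)): arr=[3 19 2 13] head=1 tail=1 count=4

Answer: 3 19 2 13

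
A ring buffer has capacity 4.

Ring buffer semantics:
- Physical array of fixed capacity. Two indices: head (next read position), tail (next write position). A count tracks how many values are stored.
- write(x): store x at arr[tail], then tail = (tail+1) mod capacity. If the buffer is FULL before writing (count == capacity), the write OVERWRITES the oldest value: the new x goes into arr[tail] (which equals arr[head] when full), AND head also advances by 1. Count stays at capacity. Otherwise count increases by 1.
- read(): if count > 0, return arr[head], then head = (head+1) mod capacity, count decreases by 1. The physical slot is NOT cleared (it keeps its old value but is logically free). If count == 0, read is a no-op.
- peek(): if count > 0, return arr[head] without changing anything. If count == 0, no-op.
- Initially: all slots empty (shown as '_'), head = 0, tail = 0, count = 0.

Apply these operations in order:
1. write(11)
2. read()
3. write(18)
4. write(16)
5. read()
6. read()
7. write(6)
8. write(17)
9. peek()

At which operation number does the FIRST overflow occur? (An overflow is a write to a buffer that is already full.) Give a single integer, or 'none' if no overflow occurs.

Answer: none

Derivation:
After op 1 (write(11)): arr=[11 _ _ _] head=0 tail=1 count=1
After op 2 (read()): arr=[11 _ _ _] head=1 tail=1 count=0
After op 3 (write(18)): arr=[11 18 _ _] head=1 tail=2 count=1
After op 4 (write(16)): arr=[11 18 16 _] head=1 tail=3 count=2
After op 5 (read()): arr=[11 18 16 _] head=2 tail=3 count=1
After op 6 (read()): arr=[11 18 16 _] head=3 tail=3 count=0
After op 7 (write(6)): arr=[11 18 16 6] head=3 tail=0 count=1
After op 8 (write(17)): arr=[17 18 16 6] head=3 tail=1 count=2
After op 9 (peek()): arr=[17 18 16 6] head=3 tail=1 count=2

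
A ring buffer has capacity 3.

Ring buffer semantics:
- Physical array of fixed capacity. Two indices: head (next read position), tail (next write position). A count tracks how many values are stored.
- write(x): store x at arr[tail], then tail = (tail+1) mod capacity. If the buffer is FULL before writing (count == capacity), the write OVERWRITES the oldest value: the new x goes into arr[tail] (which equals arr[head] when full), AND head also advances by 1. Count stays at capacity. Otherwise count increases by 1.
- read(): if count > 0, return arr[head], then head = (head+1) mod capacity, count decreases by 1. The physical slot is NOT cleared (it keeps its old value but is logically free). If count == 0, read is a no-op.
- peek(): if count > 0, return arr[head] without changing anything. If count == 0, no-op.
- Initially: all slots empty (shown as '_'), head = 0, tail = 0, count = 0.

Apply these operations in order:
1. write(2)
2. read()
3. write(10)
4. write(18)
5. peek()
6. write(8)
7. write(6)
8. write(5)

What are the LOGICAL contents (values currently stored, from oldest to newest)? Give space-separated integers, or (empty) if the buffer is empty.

Answer: 8 6 5

Derivation:
After op 1 (write(2)): arr=[2 _ _] head=0 tail=1 count=1
After op 2 (read()): arr=[2 _ _] head=1 tail=1 count=0
After op 3 (write(10)): arr=[2 10 _] head=1 tail=2 count=1
After op 4 (write(18)): arr=[2 10 18] head=1 tail=0 count=2
After op 5 (peek()): arr=[2 10 18] head=1 tail=0 count=2
After op 6 (write(8)): arr=[8 10 18] head=1 tail=1 count=3
After op 7 (write(6)): arr=[8 6 18] head=2 tail=2 count=3
After op 8 (write(5)): arr=[8 6 5] head=0 tail=0 count=3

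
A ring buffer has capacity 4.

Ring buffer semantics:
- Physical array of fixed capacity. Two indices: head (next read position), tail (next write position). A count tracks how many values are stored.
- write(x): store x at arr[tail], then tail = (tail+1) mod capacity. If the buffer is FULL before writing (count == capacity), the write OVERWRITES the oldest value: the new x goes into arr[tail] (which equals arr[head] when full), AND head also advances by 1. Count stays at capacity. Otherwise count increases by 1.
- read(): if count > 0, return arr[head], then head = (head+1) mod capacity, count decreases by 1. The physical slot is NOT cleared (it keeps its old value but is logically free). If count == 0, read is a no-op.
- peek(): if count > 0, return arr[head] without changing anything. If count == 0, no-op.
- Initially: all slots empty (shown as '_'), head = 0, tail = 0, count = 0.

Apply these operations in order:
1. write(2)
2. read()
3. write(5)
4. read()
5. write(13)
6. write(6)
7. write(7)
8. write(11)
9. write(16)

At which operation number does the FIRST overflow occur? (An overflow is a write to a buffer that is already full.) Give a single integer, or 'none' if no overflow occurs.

Answer: 9

Derivation:
After op 1 (write(2)): arr=[2 _ _ _] head=0 tail=1 count=1
After op 2 (read()): arr=[2 _ _ _] head=1 tail=1 count=0
After op 3 (write(5)): arr=[2 5 _ _] head=1 tail=2 count=1
After op 4 (read()): arr=[2 5 _ _] head=2 tail=2 count=0
After op 5 (write(13)): arr=[2 5 13 _] head=2 tail=3 count=1
After op 6 (write(6)): arr=[2 5 13 6] head=2 tail=0 count=2
After op 7 (write(7)): arr=[7 5 13 6] head=2 tail=1 count=3
After op 8 (write(11)): arr=[7 11 13 6] head=2 tail=2 count=4
After op 9 (write(16)): arr=[7 11 16 6] head=3 tail=3 count=4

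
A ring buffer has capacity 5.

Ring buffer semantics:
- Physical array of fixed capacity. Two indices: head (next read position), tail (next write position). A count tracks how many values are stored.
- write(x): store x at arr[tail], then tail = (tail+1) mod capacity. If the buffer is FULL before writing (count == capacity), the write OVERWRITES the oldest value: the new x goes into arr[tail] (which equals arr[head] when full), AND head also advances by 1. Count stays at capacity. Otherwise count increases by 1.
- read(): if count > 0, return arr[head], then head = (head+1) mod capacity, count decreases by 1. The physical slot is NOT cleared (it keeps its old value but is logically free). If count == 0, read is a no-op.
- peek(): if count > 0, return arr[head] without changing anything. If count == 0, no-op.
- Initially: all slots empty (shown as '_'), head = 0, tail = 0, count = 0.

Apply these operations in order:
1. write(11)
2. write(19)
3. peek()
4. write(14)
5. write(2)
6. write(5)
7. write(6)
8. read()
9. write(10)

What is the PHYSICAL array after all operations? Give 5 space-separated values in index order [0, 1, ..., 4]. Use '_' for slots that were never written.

Answer: 6 10 14 2 5

Derivation:
After op 1 (write(11)): arr=[11 _ _ _ _] head=0 tail=1 count=1
After op 2 (write(19)): arr=[11 19 _ _ _] head=0 tail=2 count=2
After op 3 (peek()): arr=[11 19 _ _ _] head=0 tail=2 count=2
After op 4 (write(14)): arr=[11 19 14 _ _] head=0 tail=3 count=3
After op 5 (write(2)): arr=[11 19 14 2 _] head=0 tail=4 count=4
After op 6 (write(5)): arr=[11 19 14 2 5] head=0 tail=0 count=5
After op 7 (write(6)): arr=[6 19 14 2 5] head=1 tail=1 count=5
After op 8 (read()): arr=[6 19 14 2 5] head=2 tail=1 count=4
After op 9 (write(10)): arr=[6 10 14 2 5] head=2 tail=2 count=5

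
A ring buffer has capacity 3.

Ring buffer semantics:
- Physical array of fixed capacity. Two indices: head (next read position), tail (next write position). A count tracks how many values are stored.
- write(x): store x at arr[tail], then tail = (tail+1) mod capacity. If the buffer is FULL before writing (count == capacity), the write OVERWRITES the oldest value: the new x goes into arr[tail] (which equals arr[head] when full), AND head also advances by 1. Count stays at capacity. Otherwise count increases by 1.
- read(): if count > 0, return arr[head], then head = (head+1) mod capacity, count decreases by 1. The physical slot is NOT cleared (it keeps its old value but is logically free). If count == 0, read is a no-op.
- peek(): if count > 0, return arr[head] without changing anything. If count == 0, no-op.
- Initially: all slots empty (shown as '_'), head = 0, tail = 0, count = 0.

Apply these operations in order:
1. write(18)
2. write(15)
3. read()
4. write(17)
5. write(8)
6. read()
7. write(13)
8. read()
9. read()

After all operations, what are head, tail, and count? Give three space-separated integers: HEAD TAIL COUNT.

Answer: 1 2 1

Derivation:
After op 1 (write(18)): arr=[18 _ _] head=0 tail=1 count=1
After op 2 (write(15)): arr=[18 15 _] head=0 tail=2 count=2
After op 3 (read()): arr=[18 15 _] head=1 tail=2 count=1
After op 4 (write(17)): arr=[18 15 17] head=1 tail=0 count=2
After op 5 (write(8)): arr=[8 15 17] head=1 tail=1 count=3
After op 6 (read()): arr=[8 15 17] head=2 tail=1 count=2
After op 7 (write(13)): arr=[8 13 17] head=2 tail=2 count=3
After op 8 (read()): arr=[8 13 17] head=0 tail=2 count=2
After op 9 (read()): arr=[8 13 17] head=1 tail=2 count=1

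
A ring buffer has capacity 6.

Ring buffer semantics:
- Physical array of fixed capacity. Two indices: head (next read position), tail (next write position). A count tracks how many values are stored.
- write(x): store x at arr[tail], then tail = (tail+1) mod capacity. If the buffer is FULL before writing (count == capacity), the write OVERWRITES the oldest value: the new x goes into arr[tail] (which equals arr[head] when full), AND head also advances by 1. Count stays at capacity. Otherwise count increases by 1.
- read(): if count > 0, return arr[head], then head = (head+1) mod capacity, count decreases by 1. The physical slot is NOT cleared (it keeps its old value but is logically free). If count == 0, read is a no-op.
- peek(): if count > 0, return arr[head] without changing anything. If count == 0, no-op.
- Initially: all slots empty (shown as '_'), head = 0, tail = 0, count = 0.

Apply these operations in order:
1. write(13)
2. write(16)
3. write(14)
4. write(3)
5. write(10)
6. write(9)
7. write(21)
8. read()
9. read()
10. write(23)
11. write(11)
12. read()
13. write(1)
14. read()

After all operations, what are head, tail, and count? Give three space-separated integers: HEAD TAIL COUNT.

Answer: 5 4 5

Derivation:
After op 1 (write(13)): arr=[13 _ _ _ _ _] head=0 tail=1 count=1
After op 2 (write(16)): arr=[13 16 _ _ _ _] head=0 tail=2 count=2
After op 3 (write(14)): arr=[13 16 14 _ _ _] head=0 tail=3 count=3
After op 4 (write(3)): arr=[13 16 14 3 _ _] head=0 tail=4 count=4
After op 5 (write(10)): arr=[13 16 14 3 10 _] head=0 tail=5 count=5
After op 6 (write(9)): arr=[13 16 14 3 10 9] head=0 tail=0 count=6
After op 7 (write(21)): arr=[21 16 14 3 10 9] head=1 tail=1 count=6
After op 8 (read()): arr=[21 16 14 3 10 9] head=2 tail=1 count=5
After op 9 (read()): arr=[21 16 14 3 10 9] head=3 tail=1 count=4
After op 10 (write(23)): arr=[21 23 14 3 10 9] head=3 tail=2 count=5
After op 11 (write(11)): arr=[21 23 11 3 10 9] head=3 tail=3 count=6
After op 12 (read()): arr=[21 23 11 3 10 9] head=4 tail=3 count=5
After op 13 (write(1)): arr=[21 23 11 1 10 9] head=4 tail=4 count=6
After op 14 (read()): arr=[21 23 11 1 10 9] head=5 tail=4 count=5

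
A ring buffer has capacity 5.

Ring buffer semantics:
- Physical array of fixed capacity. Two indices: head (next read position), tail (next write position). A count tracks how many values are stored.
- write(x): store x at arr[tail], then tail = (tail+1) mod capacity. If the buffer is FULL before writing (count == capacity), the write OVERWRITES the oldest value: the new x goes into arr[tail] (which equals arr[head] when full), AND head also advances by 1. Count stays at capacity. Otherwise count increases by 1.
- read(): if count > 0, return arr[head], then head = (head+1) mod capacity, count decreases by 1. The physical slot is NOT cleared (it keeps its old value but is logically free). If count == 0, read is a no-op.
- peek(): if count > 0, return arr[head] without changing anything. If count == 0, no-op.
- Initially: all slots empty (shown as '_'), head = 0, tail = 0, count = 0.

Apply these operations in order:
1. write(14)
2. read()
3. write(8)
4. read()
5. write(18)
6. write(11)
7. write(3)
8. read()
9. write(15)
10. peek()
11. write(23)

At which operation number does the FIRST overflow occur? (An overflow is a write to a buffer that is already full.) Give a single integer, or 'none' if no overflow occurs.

After op 1 (write(14)): arr=[14 _ _ _ _] head=0 tail=1 count=1
After op 2 (read()): arr=[14 _ _ _ _] head=1 tail=1 count=0
After op 3 (write(8)): arr=[14 8 _ _ _] head=1 tail=2 count=1
After op 4 (read()): arr=[14 8 _ _ _] head=2 tail=2 count=0
After op 5 (write(18)): arr=[14 8 18 _ _] head=2 tail=3 count=1
After op 6 (write(11)): arr=[14 8 18 11 _] head=2 tail=4 count=2
After op 7 (write(3)): arr=[14 8 18 11 3] head=2 tail=0 count=3
After op 8 (read()): arr=[14 8 18 11 3] head=3 tail=0 count=2
After op 9 (write(15)): arr=[15 8 18 11 3] head=3 tail=1 count=3
After op 10 (peek()): arr=[15 8 18 11 3] head=3 tail=1 count=3
After op 11 (write(23)): arr=[15 23 18 11 3] head=3 tail=2 count=4

Answer: none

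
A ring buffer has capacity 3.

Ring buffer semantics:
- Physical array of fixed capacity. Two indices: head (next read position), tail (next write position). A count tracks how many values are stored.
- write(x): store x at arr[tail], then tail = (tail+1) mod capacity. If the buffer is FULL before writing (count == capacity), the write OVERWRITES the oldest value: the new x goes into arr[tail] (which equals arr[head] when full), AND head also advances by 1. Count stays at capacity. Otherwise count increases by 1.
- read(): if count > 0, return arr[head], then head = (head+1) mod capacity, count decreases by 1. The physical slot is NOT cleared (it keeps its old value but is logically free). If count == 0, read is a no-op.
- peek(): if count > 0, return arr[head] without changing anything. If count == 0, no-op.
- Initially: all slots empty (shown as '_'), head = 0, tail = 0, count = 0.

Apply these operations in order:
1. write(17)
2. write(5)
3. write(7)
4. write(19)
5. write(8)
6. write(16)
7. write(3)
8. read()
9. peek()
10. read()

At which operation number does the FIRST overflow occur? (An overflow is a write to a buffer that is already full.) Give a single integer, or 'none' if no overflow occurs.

Answer: 4

Derivation:
After op 1 (write(17)): arr=[17 _ _] head=0 tail=1 count=1
After op 2 (write(5)): arr=[17 5 _] head=0 tail=2 count=2
After op 3 (write(7)): arr=[17 5 7] head=0 tail=0 count=3
After op 4 (write(19)): arr=[19 5 7] head=1 tail=1 count=3
After op 5 (write(8)): arr=[19 8 7] head=2 tail=2 count=3
After op 6 (write(16)): arr=[19 8 16] head=0 tail=0 count=3
After op 7 (write(3)): arr=[3 8 16] head=1 tail=1 count=3
After op 8 (read()): arr=[3 8 16] head=2 tail=1 count=2
After op 9 (peek()): arr=[3 8 16] head=2 tail=1 count=2
After op 10 (read()): arr=[3 8 16] head=0 tail=1 count=1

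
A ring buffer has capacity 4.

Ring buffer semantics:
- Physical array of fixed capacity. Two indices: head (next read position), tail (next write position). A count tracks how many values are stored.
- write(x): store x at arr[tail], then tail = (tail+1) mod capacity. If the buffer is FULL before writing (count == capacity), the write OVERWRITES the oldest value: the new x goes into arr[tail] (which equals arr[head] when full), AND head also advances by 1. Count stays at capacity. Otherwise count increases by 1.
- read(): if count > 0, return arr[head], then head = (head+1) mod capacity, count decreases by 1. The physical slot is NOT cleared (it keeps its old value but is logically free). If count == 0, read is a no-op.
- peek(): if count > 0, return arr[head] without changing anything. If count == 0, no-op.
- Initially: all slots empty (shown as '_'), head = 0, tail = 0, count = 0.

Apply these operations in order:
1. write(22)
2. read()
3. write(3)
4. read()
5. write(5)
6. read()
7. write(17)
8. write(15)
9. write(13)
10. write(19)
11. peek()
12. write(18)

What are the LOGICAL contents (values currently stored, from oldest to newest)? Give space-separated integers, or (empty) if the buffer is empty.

After op 1 (write(22)): arr=[22 _ _ _] head=0 tail=1 count=1
After op 2 (read()): arr=[22 _ _ _] head=1 tail=1 count=0
After op 3 (write(3)): arr=[22 3 _ _] head=1 tail=2 count=1
After op 4 (read()): arr=[22 3 _ _] head=2 tail=2 count=0
After op 5 (write(5)): arr=[22 3 5 _] head=2 tail=3 count=1
After op 6 (read()): arr=[22 3 5 _] head=3 tail=3 count=0
After op 7 (write(17)): arr=[22 3 5 17] head=3 tail=0 count=1
After op 8 (write(15)): arr=[15 3 5 17] head=3 tail=1 count=2
After op 9 (write(13)): arr=[15 13 5 17] head=3 tail=2 count=3
After op 10 (write(19)): arr=[15 13 19 17] head=3 tail=3 count=4
After op 11 (peek()): arr=[15 13 19 17] head=3 tail=3 count=4
After op 12 (write(18)): arr=[15 13 19 18] head=0 tail=0 count=4

Answer: 15 13 19 18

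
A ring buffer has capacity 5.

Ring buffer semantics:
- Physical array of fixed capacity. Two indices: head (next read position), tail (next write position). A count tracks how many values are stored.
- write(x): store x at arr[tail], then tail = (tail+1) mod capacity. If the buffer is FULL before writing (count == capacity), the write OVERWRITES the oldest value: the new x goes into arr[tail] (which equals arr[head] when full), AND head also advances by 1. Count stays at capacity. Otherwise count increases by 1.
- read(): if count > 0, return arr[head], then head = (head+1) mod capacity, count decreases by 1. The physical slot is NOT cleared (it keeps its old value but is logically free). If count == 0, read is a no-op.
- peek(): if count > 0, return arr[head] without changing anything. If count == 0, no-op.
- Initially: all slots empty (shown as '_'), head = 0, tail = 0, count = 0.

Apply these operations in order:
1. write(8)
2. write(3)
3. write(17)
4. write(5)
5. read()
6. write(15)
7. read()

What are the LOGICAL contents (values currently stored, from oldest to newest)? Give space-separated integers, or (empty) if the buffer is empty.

After op 1 (write(8)): arr=[8 _ _ _ _] head=0 tail=1 count=1
After op 2 (write(3)): arr=[8 3 _ _ _] head=0 tail=2 count=2
After op 3 (write(17)): arr=[8 3 17 _ _] head=0 tail=3 count=3
After op 4 (write(5)): arr=[8 3 17 5 _] head=0 tail=4 count=4
After op 5 (read()): arr=[8 3 17 5 _] head=1 tail=4 count=3
After op 6 (write(15)): arr=[8 3 17 5 15] head=1 tail=0 count=4
After op 7 (read()): arr=[8 3 17 5 15] head=2 tail=0 count=3

Answer: 17 5 15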